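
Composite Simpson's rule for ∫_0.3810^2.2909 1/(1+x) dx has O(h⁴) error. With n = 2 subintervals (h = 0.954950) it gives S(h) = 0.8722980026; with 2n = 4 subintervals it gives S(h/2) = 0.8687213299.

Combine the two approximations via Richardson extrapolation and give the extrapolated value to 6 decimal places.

Order 4 gives 2^r = 16 and 2^r − 1 = 15.
16*0.8687213299 − 0.8722980026 = 13.0272432758
R = 13.0272432758/15 = 0.8684828851
Shift from A(h/2): −0.0002384448.

0.868483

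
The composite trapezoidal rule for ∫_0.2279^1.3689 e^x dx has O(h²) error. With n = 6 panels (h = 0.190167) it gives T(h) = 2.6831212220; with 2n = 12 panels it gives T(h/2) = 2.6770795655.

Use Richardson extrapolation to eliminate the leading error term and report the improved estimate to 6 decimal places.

With r = 2 the leading error scales as h^2, so the weight is 2^2 = 4.
Top: 4(2.6770795655) − (2.6831212220) = 8.0251970400
R = 8.0251970400/3 = 2.6750656800
Shift from A(h/2): −0.0020138855.

2.675066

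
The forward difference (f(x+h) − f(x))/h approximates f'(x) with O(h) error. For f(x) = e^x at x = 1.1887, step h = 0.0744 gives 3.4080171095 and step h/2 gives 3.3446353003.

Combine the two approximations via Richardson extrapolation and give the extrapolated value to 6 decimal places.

Leading term ∝ h^1; use weight 2 = 2^1.
2×3.3446353003 = 6.6892706006; subtract 3.4080171095 → 3.2812534911
(2×3.3446353003 − 3.4080171095)/(2 − 1) = 3.2812534911

3.281253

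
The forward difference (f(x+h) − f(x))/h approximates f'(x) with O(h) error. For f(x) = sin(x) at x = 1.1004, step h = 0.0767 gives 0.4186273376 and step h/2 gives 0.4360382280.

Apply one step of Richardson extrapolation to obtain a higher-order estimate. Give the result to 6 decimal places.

0.453449

Method order is 1; weight 2^1 = 2.
2*0.4360382280 = 0.8720764560; subtract 0.4186273376 → 0.4534491184
R = 0.4534491184/1 = 0.4534491184
Gap between inputs: 1.741e-02; correction applied: +0.0174108904.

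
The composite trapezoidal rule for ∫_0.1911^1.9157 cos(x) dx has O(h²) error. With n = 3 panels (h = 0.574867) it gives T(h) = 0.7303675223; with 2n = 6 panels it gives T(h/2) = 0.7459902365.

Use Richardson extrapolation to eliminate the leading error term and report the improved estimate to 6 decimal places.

0.751198

r = 2: numerator weight 4, denominator 3.
Weighted: 2.9839609460 − 0.7303675223 = 2.2535934237
Extrapolated: 2.2535934237 / 3 = 0.7511978079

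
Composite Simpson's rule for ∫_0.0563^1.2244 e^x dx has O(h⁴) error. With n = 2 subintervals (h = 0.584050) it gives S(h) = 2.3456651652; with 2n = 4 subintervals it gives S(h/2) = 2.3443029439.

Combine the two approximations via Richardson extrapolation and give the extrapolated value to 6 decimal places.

2.344212

Error is O(h^4); halving h shrinks it by 2^4 = 16.
Weighted: 37.5088471024 − 2.3456651652 = 35.1631819372
Denominator 16 − 1 = 15.
Extrapolated: 35.1631819372 / 15 = 2.3442121291
Gap between inputs: 1.362e-03; correction applied: −0.0000908148.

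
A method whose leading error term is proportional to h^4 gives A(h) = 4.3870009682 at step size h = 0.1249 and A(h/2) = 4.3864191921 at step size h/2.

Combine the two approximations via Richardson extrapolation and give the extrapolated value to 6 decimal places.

Order 4 gives 2^r = 16 and 2^r − 1 = 15.
Top: 16(4.3864191921) − (4.3870009682) = 65.7957061054
R = 65.7957061054/15 = 4.3863804070

4.386380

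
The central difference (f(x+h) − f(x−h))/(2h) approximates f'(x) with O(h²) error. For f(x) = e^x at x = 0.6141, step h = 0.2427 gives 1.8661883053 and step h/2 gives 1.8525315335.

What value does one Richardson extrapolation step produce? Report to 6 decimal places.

Error is O(h^2); halving h shrinks it by 2^2 = 4.
4·1.8525315335 = 7.4101261340; 7.4101261340 − 1.8661883053 = 5.5439378287
Denominator 4 − 1 = 3.
5.5439378287 ÷ 3 = 1.8479792762

1.847979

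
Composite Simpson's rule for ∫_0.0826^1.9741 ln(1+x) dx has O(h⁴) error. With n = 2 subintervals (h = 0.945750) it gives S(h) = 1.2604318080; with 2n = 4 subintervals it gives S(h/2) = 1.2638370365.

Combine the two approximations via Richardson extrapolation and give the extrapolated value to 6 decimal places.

1.264064

Method order is 4; weight 2^4 = 16.
16*1.2638370365 = 20.2213925840; 20.2213925840 − 1.2604318080 = 18.9609607760
18.9609607760 ÷ 15 = 1.2640640517
Correction |R − A(h/2)| = 2.270e-04; gap |A(h/2) − A(h)| = 3.405e-03.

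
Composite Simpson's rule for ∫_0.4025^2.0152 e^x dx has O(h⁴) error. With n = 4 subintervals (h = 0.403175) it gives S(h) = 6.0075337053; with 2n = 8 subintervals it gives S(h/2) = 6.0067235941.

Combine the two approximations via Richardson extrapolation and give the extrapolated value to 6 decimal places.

r = 4: numerator weight 16, denominator 15.
Weighted: 96.1075775056 − 6.0075337053 = 90.1000438003
Extrapolated: 90.1000438003 / 15 = 6.0066695867
Correction |R − A(h/2)| = 5.401e-05; gap |A(h/2) − A(h)| = 8.101e-04.

6.006670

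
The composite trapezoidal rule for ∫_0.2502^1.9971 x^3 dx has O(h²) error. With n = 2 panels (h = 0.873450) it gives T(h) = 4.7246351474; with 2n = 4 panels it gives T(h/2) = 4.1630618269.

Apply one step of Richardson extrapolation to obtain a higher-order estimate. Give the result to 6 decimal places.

Leading term ∝ h^2; use weight 4 = 2^2.
A(h/2) − A(h) = 4.1630618269 − 4.7246351474 = -0.5615733205
Divide by 2^2 − 1 = 3: (-0.5615733205)/3 = -0.1871911068
R = A(h/2) + (A(h/2) − A(h))/3 = 4.1630618269 − 0.1871911068 = 3.9758707201

3.975871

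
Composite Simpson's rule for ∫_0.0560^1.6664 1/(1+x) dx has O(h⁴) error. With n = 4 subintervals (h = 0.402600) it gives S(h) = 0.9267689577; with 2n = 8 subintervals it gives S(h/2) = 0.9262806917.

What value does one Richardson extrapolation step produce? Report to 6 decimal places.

0.926248

Method order is 4; weight 2^4 = 16.
16 × 0.9262806917 = 14.8204910672; 14.8204910672 − 0.9267689577 = 13.8937221095
R = 13.8937221095/15 = 0.9262481406
Correction |R − A(h/2)| = 3.255e-05; gap |A(h/2) − A(h)| = 4.883e-04.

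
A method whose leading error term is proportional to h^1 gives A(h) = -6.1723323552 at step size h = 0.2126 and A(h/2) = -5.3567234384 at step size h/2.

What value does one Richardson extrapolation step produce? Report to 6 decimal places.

-4.541115

The method has order 1: 2^1 = 2.
Difference of the inputs: -5.3567234384 − (-6.1723323552) = 0.8156089168
Correction (A(h/2) − A(h))/(2 − 1) = 0.8156089168/1 = 0.8156089168
R = A(h/2) + (A(h/2) − A(h))/1 = -5.3567234384 + 0.8156089168 = -4.5411145216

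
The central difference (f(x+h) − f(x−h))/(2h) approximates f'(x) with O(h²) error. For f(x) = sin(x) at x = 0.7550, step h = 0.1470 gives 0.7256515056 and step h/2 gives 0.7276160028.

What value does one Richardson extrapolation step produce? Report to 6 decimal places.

Error is O(h^2); halving h shrinks it by 2^2 = 4.
Weighted: 2.9104640112 − 0.7256515056 = 2.1848125056
Divide by 2^2 − 1 = 3.
2.1848125056 ÷ 3 = 0.7282708352
Correction |R − A(h/2)| = 6.548e-04; gap |A(h/2) − A(h)| = 1.964e-03.

0.728271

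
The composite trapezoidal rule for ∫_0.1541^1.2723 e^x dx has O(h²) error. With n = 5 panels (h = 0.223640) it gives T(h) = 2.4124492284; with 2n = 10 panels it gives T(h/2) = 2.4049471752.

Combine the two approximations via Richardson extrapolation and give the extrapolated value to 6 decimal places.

2.402446

Method order is 2; weight 2^2 = 4.
Numerator 4*A(h/2) − A(h) = 4*2.4049471752 − 2.4124492284 = 7.2073394724
Extrapolated: 7.2073394724 / 3 = 2.4024464908
Gap between inputs: 7.502e-03; correction applied: −0.0025006844.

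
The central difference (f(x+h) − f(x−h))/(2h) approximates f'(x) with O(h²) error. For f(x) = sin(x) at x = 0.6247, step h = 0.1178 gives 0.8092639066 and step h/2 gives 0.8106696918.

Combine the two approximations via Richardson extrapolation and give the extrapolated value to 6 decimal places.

0.811138

Order 2 gives 2^r = 4 and 2^r − 1 = 3.
Weighted: 3.2426787672 − 0.8092639066 = 2.4334148606
Divide by 2^2 − 1 = 3.
R = 2.4334148606/3 = 0.8111382869
Gap between inputs: 1.406e-03; correction applied: +0.0004685951.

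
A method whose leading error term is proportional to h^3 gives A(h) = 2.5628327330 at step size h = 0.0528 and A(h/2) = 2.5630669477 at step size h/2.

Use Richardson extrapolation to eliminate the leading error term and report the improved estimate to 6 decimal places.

2.563100

Method order is 3; weight 2^3 = 8.
Difference of the inputs: 2.5630669477 − 2.5628327330 = 0.0002342147
Divide by 2^3 − 1 = 7: 0.0002342147/7 = 0.0000334592
R = 2.5630669477 + 0.0000334592 = 2.5631004069
Gap between inputs: 2.342e-04; correction applied: +0.0000334592.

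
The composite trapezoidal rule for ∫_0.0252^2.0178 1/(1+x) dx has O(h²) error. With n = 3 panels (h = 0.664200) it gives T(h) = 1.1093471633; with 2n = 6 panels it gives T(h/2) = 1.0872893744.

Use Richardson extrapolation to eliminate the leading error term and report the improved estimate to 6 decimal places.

1.079937

The method has order 2: 2^2 = 4.
Difference of the inputs: 1.0872893744 − 1.1093471633 = -0.0220577889
Divide by 2^2 − 1 = 3: (-0.0220577889)/3 = -0.0073525963
R = A(h/2) + (A(h/2) − A(h))/3 = 1.0872893744 − 0.0073525963 = 1.0799367781
Correction |R − A(h/2)| = 7.353e-03; gap |A(h/2) − A(h)| = 2.206e-02.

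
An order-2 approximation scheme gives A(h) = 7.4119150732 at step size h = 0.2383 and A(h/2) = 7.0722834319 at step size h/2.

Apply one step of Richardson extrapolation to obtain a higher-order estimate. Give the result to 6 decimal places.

r = 2, so 2^r = 4.
4 × 7.0722834319 = 28.2891337276; subtract 7.4119150732 → 20.8772186544
R = 20.8772186544/3 = 6.9590728848
Shift from A(h/2): −0.1132105471.

6.959073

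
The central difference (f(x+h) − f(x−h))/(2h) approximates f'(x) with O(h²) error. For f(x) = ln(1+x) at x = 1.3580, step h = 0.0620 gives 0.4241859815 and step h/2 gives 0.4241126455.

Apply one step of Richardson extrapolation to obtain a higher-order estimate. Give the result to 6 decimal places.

Error is O(h^2); halving h shrinks it by 2^2 = 4.
4*0.4241126455 = 1.6964505820; 1.6964505820 − 0.4241859815 = 1.2722646005
Denominator 4 − 1 = 3.
So the Richardson estimate is 0.4240882002.

0.424088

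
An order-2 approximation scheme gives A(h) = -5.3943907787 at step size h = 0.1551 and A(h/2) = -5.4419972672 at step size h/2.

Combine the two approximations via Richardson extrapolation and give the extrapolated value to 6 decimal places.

r = 2: numerator weight 4, denominator 3.
Top: 4(-5.4419972672) − (-5.3943907787) = -16.3735982901
R = (-16.3735982901)/3 = -5.4578660967

-5.457866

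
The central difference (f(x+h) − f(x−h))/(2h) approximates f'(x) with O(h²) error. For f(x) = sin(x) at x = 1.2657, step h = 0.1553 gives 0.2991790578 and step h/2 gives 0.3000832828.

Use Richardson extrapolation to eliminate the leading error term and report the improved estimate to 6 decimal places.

With r = 2 the leading error scales as h^2, so the weight is 2^2 = 4.
4×0.3000832828 = 1.2003331312; 1.2003331312 − 0.2991790578 = 0.9011540734
Divide by 2^2 − 1 = 3.
R = 0.9011540734/3 = 0.3003846911
Gap between inputs: 9.042e-04; correction applied: +0.0003014083.

0.300385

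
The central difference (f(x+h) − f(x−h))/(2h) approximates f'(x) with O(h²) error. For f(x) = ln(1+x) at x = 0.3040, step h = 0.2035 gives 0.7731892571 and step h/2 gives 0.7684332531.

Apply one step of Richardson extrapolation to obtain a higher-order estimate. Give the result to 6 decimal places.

With r = 2 the leading error scales as h^2, so the weight is 2^2 = 4.
Numerator 4*A(h/2) − A(h) = 4*0.7684332531 − 0.7731892571 = 2.3005437553
Extrapolated: 2.3005437553 / 3 = 0.7668479184

0.766848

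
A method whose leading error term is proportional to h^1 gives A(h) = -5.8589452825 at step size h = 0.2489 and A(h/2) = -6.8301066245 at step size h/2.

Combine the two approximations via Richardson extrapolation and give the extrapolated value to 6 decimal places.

Order 1 gives 2^r = 2 and 2^r − 1 = 1.
Weighted: (-13.6602132490) − (-5.8589452825) = -7.8012679665
R = (-7.8012679665)/1 = -7.8012679665

-7.801268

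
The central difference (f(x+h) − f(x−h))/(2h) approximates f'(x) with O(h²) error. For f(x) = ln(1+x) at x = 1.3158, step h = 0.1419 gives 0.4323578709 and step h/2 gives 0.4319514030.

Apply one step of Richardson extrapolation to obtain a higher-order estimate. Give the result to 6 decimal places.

0.431816

The method has order 2: 2^2 = 4.
4×0.4319514030 = 1.7278056120; 1.7278056120 − 0.4323578709 = 1.2954477411
R = 1.2954477411/3 = 0.4318159137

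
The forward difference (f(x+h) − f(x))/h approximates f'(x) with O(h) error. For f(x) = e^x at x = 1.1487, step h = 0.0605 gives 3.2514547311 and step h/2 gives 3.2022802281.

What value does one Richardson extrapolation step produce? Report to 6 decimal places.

3.153106

Order 1 gives 2^r = 2 and 2^r − 1 = 1.
2 × 3.2022802281 − 3.2514547311 = 3.1531057251
R = 3.1531057251/1 = 3.1531057251
Shift from A(h/2): −0.0491745030.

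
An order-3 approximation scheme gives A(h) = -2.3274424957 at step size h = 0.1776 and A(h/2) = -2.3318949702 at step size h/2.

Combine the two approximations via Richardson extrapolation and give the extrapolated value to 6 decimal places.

Order 3 gives 2^r = 8 and 2^r − 1 = 7.
8 × (-2.3318949702) = -18.6551597616; (-18.6551597616) − (-2.3274424957) = -16.3277172659
(8 × (-2.3318949702) − (-2.3274424957))/(8 − 1) = -2.3325310380

-2.332531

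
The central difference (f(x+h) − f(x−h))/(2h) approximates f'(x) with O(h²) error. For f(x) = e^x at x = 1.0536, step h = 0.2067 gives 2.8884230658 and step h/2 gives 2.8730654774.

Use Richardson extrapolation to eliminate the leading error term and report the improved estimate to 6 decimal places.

r = 2: numerator weight 4, denominator 3.
4·2.8730654774 = 11.4922619096; 11.4922619096 − 2.8884230658 = 8.6038388438
(4·2.8730654774 − 2.8884230658)/(4 − 1) = 2.8679462813

2.867946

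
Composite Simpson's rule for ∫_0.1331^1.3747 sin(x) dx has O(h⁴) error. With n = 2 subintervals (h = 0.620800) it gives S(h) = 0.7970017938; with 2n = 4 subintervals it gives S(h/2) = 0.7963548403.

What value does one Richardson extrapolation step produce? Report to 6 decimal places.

r = 4, so 2^r = 16.
Numerator 16·A(h/2) − A(h) = 16·0.7963548403 − 0.7970017938 = 11.9446756510
Extrapolated: 11.9446756510 / 15 = 0.7963117101
Correction |R − A(h/2)| = 4.313e-05; gap |A(h/2) − A(h)| = 6.470e-04.

0.796312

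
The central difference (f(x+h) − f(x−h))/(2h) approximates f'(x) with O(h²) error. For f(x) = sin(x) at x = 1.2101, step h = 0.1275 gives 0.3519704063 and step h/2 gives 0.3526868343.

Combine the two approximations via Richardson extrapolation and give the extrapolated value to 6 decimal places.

r = 2, so 2^r = 4.
Top: 4(0.3526868343) − (0.3519704063) = 1.0587769309
1.0587769309 ÷ 3 = 0.3529256436
Correction |R − A(h/2)| = 2.388e-04; gap |A(h/2) − A(h)| = 7.164e-04.

0.352926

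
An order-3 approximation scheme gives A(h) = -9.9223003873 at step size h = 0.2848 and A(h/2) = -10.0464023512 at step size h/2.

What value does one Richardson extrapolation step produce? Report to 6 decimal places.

r = 3, so 2^r = 8.
Top: 8(-10.0464023512) − (-9.9223003873) = -70.4489184223
Denominator 8 − 1 = 7.
So the Richardson estimate is -10.0641312032.
Gap between inputs: 1.241e-01; correction applied: −0.0177288520.

-10.064131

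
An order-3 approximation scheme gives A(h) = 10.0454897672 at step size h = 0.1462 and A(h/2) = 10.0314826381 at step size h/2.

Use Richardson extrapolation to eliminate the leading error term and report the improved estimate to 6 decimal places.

Order 3 gives 2^r = 8 and 2^r − 1 = 7.
A(h/2) − A(h) = 10.0314826381 − 10.0454897672 = -0.0140071291
Divide by 2^3 − 1 = 7: (-0.0140071291)/7 = -0.0020010184
R = A(h/2) + (A(h/2) − A(h))/7 = 10.0314826381 − 0.0020010184 = 10.0294816197
Correction |R − A(h/2)| = 2.001e-03; gap |A(h/2) − A(h)| = 1.401e-02.

10.029482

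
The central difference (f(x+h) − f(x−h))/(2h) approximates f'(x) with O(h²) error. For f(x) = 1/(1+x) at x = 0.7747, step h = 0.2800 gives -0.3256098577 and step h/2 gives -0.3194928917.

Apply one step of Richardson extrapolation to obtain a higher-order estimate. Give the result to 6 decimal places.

r = 2: numerator weight 4, denominator 3.
4*(-0.3194928917) − (-0.3256098577) = -0.9523617091
Divide by 2^2 − 1 = 3.
Result: -0.3174539030

-0.317454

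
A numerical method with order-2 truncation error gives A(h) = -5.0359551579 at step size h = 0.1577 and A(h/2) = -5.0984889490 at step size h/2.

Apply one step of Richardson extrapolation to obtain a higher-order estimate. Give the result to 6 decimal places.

-5.119334

Error is O(h^2); halving h shrinks it by 2^2 = 4.
Top: 4(-5.0984889490) − (-5.0359551579) = -15.3580006381
(-15.3580006381) ÷ 3 = -5.1193335460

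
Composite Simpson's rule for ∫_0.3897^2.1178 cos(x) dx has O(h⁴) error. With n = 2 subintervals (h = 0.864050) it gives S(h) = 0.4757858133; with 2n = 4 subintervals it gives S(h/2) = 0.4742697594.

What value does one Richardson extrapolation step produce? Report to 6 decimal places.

0.474169

r = 4: numerator weight 16, denominator 15.
Difference of the inputs: 0.4742697594 − 0.4757858133 = -0.0015160539
Divide by 2^4 − 1 = 15: (-0.0015160539)/15 = -0.0001010703
R = 0.4742697594 − 0.0001010703 = 0.4741686891
Gap between inputs: 1.516e-03; correction applied: −0.0001010703.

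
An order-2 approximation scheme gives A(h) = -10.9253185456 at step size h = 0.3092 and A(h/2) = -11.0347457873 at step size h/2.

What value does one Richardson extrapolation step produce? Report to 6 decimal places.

r = 2, so 2^r = 4.
Weighted: (-44.1389831492) − (-10.9253185456) = -33.2136646036
R = (-33.2136646036)/3 = -11.0712215345

-11.071222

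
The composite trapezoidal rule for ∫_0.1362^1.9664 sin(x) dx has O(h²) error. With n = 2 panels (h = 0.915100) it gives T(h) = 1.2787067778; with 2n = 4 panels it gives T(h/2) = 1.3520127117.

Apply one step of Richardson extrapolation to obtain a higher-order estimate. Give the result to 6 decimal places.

With r = 2 the leading error scales as h^2, so the weight is 2^2 = 4.
2^2*A(h/2) = 5.4080508468; minus A(h) gives 4.1293440690.
Denominator 4 − 1 = 3.
4.1293440690 ÷ 3 = 1.3764480230

1.376448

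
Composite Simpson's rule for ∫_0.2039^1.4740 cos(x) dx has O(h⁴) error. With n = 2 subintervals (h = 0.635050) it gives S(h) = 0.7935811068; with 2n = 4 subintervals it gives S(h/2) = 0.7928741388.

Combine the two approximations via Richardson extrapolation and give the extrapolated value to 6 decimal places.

r = 4, so 2^r = 16.
16*0.7928741388 − 0.7935811068 = 11.8924051140
(16*0.7928741388 − 0.7935811068)/(16 − 1) = 0.7928270076

0.792827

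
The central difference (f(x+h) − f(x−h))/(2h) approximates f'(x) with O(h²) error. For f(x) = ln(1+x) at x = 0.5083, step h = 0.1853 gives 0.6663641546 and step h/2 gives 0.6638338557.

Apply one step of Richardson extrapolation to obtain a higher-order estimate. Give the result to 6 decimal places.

With r = 2 the leading error scales as h^2, so the weight is 2^2 = 4.
A(h/2) − A(h) = 0.6638338557 − 0.6663641546 = -0.0025302989
Correction (A(h/2) − A(h))/(4 − 1) = (-0.0025302989)/3 = -0.0008434330
R = A(h/2) + (A(h/2) − A(h))/3 = 0.6638338557 − 0.0008434330 = 0.6629904227

0.662990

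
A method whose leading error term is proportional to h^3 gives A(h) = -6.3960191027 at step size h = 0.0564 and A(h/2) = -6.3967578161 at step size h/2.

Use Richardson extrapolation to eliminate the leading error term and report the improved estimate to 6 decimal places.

-6.396863

Order 3 gives 2^r = 8 and 2^r − 1 = 7.
Difference of the inputs: -6.3967578161 − (-6.3960191027) = -0.0007387134
Divide by 2^3 − 1 = 7: (-0.0007387134)/7 = -0.0001055305
R = -6.3967578161 − 0.0001055305 = -6.3968633466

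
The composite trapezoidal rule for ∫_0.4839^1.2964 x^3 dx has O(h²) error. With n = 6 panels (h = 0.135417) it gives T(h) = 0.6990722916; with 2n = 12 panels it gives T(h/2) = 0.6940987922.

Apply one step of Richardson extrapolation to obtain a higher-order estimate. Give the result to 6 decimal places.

r = 2: numerator weight 4, denominator 3.
A(h/2) − A(h) = 0.6940987922 − 0.6990722916 = -0.0049734994
Correction (A(h/2) − A(h))/(4 − 1) = (-0.0049734994)/3 = -0.0016578331
R = A(h/2) + (A(h/2) − A(h))/3 = 0.6940987922 − 0.0016578331 = 0.6924409591
Correction |R − A(h/2)| = 1.658e-03; gap |A(h/2) − A(h)| = 4.973e-03.

0.692441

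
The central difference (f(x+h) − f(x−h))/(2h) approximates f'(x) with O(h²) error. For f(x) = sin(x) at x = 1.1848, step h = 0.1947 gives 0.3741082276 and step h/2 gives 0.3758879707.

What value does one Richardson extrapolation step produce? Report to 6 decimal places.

Method order is 2; weight 2^2 = 4.
2^2*A(h/2) = 1.5035518828; minus A(h) gives 1.1294436552.
Denominator 4 − 1 = 3.
So the Richardson estimate is 0.3764812184.
Correction |R − A(h/2)| = 5.932e-04; gap |A(h/2) − A(h)| = 1.780e-03.

0.376481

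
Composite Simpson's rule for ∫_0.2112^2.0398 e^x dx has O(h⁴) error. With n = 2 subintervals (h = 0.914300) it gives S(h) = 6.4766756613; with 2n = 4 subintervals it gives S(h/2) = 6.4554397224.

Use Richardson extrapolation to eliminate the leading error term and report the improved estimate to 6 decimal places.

Method order is 4; weight 2^4 = 16.
Top: 16(6.4554397224) − (6.4766756613) = 96.8103598971
96.8103598971 ÷ 15 = 6.4540239931
Shift from A(h/2): −0.0014157293.

6.454024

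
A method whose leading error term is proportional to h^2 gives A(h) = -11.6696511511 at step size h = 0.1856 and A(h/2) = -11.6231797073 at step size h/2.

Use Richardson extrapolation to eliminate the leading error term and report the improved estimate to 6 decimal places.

r = 2: numerator weight 4, denominator 3.
4×(-11.6231797073) − (-11.6696511511) = -34.8230676781
R = (-34.8230676781)/3 = -11.6076892260
Correction |R − A(h/2)| = 1.549e-02; gap |A(h/2) − A(h)| = 4.647e-02.

-11.607689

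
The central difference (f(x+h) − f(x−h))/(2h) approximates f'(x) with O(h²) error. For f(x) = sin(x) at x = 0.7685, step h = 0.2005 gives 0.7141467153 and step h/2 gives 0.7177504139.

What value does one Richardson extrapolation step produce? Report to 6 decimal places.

0.718952

Order 2 gives 2^r = 4 and 2^r − 1 = 3.
4 × 0.7177504139 = 2.8710016556; subtract 0.7141467153 → 2.1568549403
Denominator 4 − 1 = 3.
2.1568549403 ÷ 3 = 0.7189516468
Gap between inputs: 3.604e-03; correction applied: +0.0012012329.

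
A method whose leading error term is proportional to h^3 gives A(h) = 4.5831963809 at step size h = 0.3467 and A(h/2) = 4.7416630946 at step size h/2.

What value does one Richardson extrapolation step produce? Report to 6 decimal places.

r = 3: numerator weight 8, denominator 7.
8 × 4.7416630946 − 4.5831963809 = 33.3501083759
(8 × 4.7416630946 − 4.5831963809)/(8 − 1) = 4.7643011966

4.764301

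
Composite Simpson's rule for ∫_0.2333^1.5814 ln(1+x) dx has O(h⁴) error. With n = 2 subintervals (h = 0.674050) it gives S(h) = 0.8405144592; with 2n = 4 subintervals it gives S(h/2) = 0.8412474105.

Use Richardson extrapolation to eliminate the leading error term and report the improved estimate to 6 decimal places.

0.841296

Leading term ∝ h^4; use weight 16 = 2^4.
16·0.8412474105 = 13.4599585680; 13.4599585680 − 0.8405144592 = 12.6194441088
Denominator 16 − 1 = 15.
12.6194441088 ÷ 15 = 0.8412962739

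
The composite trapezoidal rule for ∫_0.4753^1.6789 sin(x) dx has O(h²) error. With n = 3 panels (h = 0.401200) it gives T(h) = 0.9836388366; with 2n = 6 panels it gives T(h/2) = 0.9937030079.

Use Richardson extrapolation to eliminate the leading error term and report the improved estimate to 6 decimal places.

0.997058

Leading term ∝ h^2; use weight 4 = 2^2.
Weighted: 3.9748120316 − 0.9836388366 = 2.9911731950
Denominator 4 − 1 = 3.
So the Richardson estimate is 0.9970577317.
Shift from A(h/2): +0.0033547238.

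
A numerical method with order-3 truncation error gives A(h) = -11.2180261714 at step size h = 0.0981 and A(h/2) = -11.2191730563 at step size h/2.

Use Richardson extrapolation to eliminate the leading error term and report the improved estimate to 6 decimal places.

With r = 3 the leading error scales as h^3, so the weight is 2^3 = 8.
Top: 8(-11.2191730563) − (-11.2180261714) = -78.5353582790
(8×(-11.2191730563) − (-11.2180261714))/(8 − 1) = -11.2193368970
Shift from A(h/2): −0.0001638407.

-11.219337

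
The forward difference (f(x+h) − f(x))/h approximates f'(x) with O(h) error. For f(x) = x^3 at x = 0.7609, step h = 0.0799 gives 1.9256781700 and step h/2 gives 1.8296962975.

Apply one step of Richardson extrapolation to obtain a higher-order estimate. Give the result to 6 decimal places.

r = 1, so 2^r = 2.
2^1×A(h/2) = 3.6593925950; minus A(h) gives 1.7337144250.
Divide by 2^1 − 1 = 1.
So the Richardson estimate is 1.7337144250.

1.733714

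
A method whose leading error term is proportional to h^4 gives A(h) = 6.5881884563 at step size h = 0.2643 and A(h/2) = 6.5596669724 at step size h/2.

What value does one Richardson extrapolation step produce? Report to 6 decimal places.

6.557766

Method order is 4; weight 2^4 = 16.
2^4 × A(h/2) = 104.9546715584; minus A(h) gives 98.3664831021.
Divide by 2^4 − 1 = 15.
(16 × 6.5596669724 − 6.5881884563)/(16 − 1) = 6.5577655401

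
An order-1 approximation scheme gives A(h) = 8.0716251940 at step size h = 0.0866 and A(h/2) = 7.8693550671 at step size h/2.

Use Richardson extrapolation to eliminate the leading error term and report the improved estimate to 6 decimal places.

7.667085

The method has order 1: 2^1 = 2.
2^1·A(h/2) = 15.7387101342; minus A(h) gives 7.6670849402.
Divide by 2^1 − 1 = 1.
Extrapolated: 7.6670849402 / 1 = 7.6670849402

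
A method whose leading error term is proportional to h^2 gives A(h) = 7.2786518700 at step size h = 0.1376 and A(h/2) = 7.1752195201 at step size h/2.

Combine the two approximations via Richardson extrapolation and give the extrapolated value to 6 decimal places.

7.140742

Order 2 gives 2^r = 4 and 2^r − 1 = 3.
A(h/2) − A(h) = 7.1752195201 − 7.2786518700 = -0.1034323499
Correction (A(h/2) − A(h))/(4 − 1) = (-0.1034323499)/3 = -0.0344774500
R = 7.1752195201 − 0.0344774500 = 7.1407420701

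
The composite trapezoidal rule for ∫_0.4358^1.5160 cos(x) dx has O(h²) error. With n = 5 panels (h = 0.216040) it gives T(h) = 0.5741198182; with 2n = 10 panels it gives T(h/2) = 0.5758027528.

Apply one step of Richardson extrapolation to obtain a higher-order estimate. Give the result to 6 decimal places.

Error is O(h^2); halving h shrinks it by 2^2 = 4.
Numerator 4*A(h/2) − A(h) = 4*0.5758027528 − 0.5741198182 = 1.7290911930
Denominator 4 − 1 = 3.
(4*0.5758027528 − 0.5741198182)/(4 − 1) = 0.5763637310
Correction |R − A(h/2)| = 5.610e-04; gap |A(h/2) − A(h)| = 1.683e-03.

0.576364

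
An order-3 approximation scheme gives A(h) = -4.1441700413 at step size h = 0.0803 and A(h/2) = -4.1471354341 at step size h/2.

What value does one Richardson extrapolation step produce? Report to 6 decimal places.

Order 3 gives 2^r = 8 and 2^r − 1 = 7.
8*(-4.1471354341) = -33.1770834728; subtract (-4.1441700413) → -29.0329134315
Denominator 8 − 1 = 7.
So the Richardson estimate is -4.1475590616.
Gap between inputs: 2.965e-03; correction applied: −0.0004236275.

-4.147559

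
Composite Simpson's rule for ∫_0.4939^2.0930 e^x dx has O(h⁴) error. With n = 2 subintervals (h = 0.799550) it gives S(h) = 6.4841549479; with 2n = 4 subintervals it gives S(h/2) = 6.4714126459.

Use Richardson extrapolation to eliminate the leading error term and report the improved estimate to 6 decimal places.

Order 4 gives 2^r = 16 and 2^r − 1 = 15.
Top: 16(6.4714126459) − (6.4841549479) = 97.0584473865
Divide by 2^4 − 1 = 15.
Result: 6.4705631591

6.470563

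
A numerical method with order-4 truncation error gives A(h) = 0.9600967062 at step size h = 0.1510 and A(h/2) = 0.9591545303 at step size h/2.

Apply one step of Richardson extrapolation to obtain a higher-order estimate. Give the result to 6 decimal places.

0.959092

Method order is 4; weight 2^4 = 16.
Numerator 16*A(h/2) − A(h) = 16*0.9591545303 − 0.9600967062 = 14.3863757786
(16*0.9591545303 − 0.9600967062)/(16 − 1) = 0.9590917186
Shift from A(h/2): −0.0000628117.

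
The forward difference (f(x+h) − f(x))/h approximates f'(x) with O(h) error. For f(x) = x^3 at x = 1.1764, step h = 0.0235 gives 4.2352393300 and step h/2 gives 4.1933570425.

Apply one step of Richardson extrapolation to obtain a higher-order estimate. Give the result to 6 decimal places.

r = 1, so 2^r = 2.
Difference of the inputs: 4.1933570425 − 4.2352393300 = -0.0418822875
Divide by 2^1 − 1 = 1: (-0.0418822875)/1 = -0.0418822875
R = A(h/2) + (A(h/2) − A(h))/1 = 4.1933570425 − 0.0418822875 = 4.1514747550

4.151475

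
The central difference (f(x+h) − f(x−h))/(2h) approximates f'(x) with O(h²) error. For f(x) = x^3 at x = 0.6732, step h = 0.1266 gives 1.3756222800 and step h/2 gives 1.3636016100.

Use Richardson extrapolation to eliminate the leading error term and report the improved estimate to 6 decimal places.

Method order is 2; weight 2^2 = 4.
A(h/2) − A(h) = 1.3636016100 − 1.3756222800 = -0.0120206700
Divide by 2^2 − 1 = 3: (-0.0120206700)/3 = -0.0040068900
R = A(h/2) + (A(h/2) − A(h))/3 = 1.3636016100 − 0.0040068900 = 1.3595947200
Shift from A(h/2): −0.0040068900.

1.359595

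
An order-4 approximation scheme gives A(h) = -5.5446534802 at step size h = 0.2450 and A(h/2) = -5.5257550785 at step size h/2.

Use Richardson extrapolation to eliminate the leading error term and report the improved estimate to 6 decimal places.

-5.524495

The method has order 4: 2^4 = 16.
16 × (-5.5257550785) = -88.4120812560; (-88.4120812560) − (-5.5446534802) = -82.8674277758
(16 × (-5.5257550785) − (-5.5446534802))/(16 − 1) = -5.5244951851
Correction |R − A(h/2)| = 1.260e-03; gap |A(h/2) − A(h)| = 1.890e-02.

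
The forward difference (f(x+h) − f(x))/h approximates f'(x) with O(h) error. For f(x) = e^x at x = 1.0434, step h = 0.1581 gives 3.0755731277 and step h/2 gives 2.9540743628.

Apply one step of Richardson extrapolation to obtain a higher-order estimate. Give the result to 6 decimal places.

2.832576

r = 1: numerator weight 2, denominator 1.
2×2.9540743628 = 5.9081487256; 5.9081487256 − 3.0755731277 = 2.8325755979
(2×2.9540743628 − 3.0755731277)/(2 − 1) = 2.8325755979
Correction |R − A(h/2)| = 1.215e-01; gap |A(h/2) − A(h)| = 1.215e-01.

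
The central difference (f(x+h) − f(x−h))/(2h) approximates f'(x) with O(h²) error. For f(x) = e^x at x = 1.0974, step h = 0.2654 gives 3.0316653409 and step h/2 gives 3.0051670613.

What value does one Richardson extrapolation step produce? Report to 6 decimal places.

2.996334

Leading term ∝ h^2; use weight 4 = 2^2.
Top: 4(3.0051670613) − (3.0316653409) = 8.9890029043
Divide by 2^2 − 1 = 3.
Result: 2.9963343014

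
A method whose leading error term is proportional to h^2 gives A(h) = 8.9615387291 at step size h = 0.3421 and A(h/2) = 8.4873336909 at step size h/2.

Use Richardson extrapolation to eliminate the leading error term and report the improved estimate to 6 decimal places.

8.329265

Order 2 gives 2^r = 4 and 2^r − 1 = 3.
Numerator 4 × A(h/2) − A(h) = 4 × 8.4873336909 − 8.9615387291 = 24.9877960345
Denominator 4 − 1 = 3.
So the Richardson estimate is 8.3292653448.
Shift from A(h/2): −0.1580683461.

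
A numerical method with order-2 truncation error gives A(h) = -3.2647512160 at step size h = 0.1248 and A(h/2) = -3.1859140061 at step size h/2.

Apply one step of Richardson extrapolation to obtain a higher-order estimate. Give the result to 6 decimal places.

-3.159635

Order 2 gives 2^r = 4 and 2^r − 1 = 3.
4*(-3.1859140061) − (-3.2647512160) = -9.4789048084
(-9.4789048084) ÷ 3 = -3.1596349361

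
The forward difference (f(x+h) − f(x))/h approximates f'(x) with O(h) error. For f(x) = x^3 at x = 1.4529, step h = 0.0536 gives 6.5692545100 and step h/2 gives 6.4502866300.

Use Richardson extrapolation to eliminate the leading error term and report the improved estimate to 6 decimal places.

6.331319

r = 1, so 2^r = 2.
2×6.4502866300 = 12.9005732600; subtract 6.5692545100 → 6.3313187500
Divide by 2^1 − 1 = 1.
Result: 6.3313187500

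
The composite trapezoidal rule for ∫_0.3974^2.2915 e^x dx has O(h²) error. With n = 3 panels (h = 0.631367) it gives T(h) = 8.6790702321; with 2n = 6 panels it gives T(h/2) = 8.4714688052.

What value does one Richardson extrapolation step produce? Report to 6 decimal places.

8.402268

Method order is 2; weight 2^2 = 4.
4×8.4714688052 = 33.8858752208; 33.8858752208 − 8.6790702321 = 25.2068049887
Divide by 2^2 − 1 = 3.
Extrapolated: 25.2068049887 / 3 = 8.4022683296
Shift from A(h/2): −0.0692004756.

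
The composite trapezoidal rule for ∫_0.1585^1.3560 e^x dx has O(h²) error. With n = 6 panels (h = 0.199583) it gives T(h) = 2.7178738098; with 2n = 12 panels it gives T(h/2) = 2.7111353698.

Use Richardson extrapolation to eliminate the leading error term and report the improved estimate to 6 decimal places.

The method has order 2: 2^2 = 4.
4*2.7111353698 = 10.8445414792; subtract 2.7178738098 → 8.1266676694
Denominator 4 − 1 = 3.
8.1266676694 ÷ 3 = 2.7088892231

2.708889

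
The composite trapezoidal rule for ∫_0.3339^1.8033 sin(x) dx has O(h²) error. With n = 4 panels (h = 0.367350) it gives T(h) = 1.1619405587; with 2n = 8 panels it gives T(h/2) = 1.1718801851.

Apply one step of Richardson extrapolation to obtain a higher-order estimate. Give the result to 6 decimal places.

The method has order 2: 2^2 = 4.
4×1.1718801851 − 1.1619405587 = 3.5255801817
Extrapolated: 3.5255801817 / 3 = 1.1751933939

1.175193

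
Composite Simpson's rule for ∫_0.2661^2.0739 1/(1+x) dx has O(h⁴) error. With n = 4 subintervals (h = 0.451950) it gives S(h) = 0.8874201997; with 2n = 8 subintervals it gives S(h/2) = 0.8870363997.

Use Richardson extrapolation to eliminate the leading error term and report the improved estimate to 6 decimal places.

0.887011

Order 4 gives 2^r = 16 and 2^r − 1 = 15.
16 × 0.8870363997 = 14.1925823952; subtract 0.8874201997 → 13.3051621955
Divide by 2^4 − 1 = 15.
(16 × 0.8870363997 − 0.8874201997)/(16 − 1) = 0.8870108130
Shift from A(h/2): −0.0000255867.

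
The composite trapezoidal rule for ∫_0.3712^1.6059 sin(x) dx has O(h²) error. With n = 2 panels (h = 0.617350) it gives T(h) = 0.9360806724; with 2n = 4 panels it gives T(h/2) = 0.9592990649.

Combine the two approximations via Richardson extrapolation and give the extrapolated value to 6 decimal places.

0.967039

Order 2 gives 2^r = 4 and 2^r − 1 = 3.
Top: 4(0.9592990649) − (0.9360806724) = 2.9011155872
Divide by 2^2 − 1 = 3.
(4 × 0.9592990649 − 0.9360806724)/(4 − 1) = 0.9670385291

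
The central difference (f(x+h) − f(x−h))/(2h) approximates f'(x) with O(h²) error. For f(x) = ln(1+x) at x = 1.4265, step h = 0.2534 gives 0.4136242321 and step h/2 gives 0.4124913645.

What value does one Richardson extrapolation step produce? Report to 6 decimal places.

0.412114

Method order is 2; weight 2^2 = 4.
Top: 4(0.4124913645) − (0.4136242321) = 1.2363412259
Denominator 4 − 1 = 3.
(4*0.4124913645 − 0.4136242321)/(4 − 1) = 0.4121137420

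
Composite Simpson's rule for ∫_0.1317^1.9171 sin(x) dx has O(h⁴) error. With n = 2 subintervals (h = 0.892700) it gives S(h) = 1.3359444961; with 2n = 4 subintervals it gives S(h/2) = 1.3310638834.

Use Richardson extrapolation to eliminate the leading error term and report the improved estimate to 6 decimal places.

1.330739

r = 4, so 2^r = 16.
16 × 1.3310638834 − 1.3359444961 = 19.9610776383
Extrapolated: 19.9610776383 / 15 = 1.3307385092
Correction |R − A(h/2)| = 3.254e-04; gap |A(h/2) − A(h)| = 4.881e-03.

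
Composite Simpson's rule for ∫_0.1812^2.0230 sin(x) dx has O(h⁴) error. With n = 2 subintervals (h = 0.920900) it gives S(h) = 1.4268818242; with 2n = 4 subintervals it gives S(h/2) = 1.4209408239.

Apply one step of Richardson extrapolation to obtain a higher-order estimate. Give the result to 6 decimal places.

Error is O(h^4); halving h shrinks it by 2^4 = 16.
Numerator 16*A(h/2) − A(h) = 16*1.4209408239 − 1.4268818242 = 21.3081713582
(16*1.4209408239 − 1.4268818242)/(16 − 1) = 1.4205447572
Correction |R − A(h/2)| = 3.961e-04; gap |A(h/2) − A(h)| = 5.941e-03.

1.420545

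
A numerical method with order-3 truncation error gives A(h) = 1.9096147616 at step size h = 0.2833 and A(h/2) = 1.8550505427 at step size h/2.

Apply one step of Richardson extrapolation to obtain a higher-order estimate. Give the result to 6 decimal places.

The method has order 3: 2^3 = 8.
Numerator 8·A(h/2) − A(h) = 8·1.8550505427 − 1.9096147616 = 12.9307895800
Divide by 2^3 − 1 = 7.
R = 12.9307895800/7 = 1.8472556543

1.847256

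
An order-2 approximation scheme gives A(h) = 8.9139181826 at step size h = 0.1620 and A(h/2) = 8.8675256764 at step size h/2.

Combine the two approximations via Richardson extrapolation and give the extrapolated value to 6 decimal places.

Leading term ∝ h^2; use weight 4 = 2^2.
4×8.8675256764 − 8.9139181826 = 26.5561845230
26.5561845230 ÷ 3 = 8.8520615077
Shift from A(h/2): −0.0154641687.

8.852062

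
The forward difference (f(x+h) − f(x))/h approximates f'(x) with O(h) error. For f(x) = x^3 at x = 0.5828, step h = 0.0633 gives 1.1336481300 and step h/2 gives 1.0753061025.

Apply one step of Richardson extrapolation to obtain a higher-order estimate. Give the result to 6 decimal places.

Error is O(h^1); halving h shrinks it by 2^1 = 2.
2^1*A(h/2) = 2.1506122050; minus A(h) gives 1.0169640750.
Divide by 2^1 − 1 = 1.
Extrapolated: 1.0169640750 / 1 = 1.0169640750

1.016964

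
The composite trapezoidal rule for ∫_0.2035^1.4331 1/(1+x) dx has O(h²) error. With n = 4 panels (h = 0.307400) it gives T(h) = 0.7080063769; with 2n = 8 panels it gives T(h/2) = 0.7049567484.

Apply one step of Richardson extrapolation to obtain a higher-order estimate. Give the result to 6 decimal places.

0.703940

With r = 2 the leading error scales as h^2, so the weight is 2^2 = 4.
Weighted: 2.8198269936 − 0.7080063769 = 2.1118206167
Denominator 4 − 1 = 3.
So the Richardson estimate is 0.7039402056.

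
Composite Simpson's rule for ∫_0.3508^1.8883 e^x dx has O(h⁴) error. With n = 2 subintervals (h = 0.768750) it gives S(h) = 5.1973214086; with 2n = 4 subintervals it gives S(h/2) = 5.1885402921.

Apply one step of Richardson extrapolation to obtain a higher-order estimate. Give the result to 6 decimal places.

Order 4 gives 2^r = 16 and 2^r − 1 = 15.
Numerator 16·A(h/2) − A(h) = 16·5.1885402921 − 5.1973214086 = 77.8193232650
Denominator 16 − 1 = 15.
R = 77.8193232650/15 = 5.1879548843
Gap between inputs: 8.781e-03; correction applied: −0.0005854078.

5.187955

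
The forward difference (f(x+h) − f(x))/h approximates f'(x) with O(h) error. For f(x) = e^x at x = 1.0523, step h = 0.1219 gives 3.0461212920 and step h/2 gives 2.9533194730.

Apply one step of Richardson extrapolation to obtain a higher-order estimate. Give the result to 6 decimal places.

r = 1, so 2^r = 2.
2·2.9533194730 = 5.9066389460; subtract 3.0461212920 → 2.8605176540
Divide by 2^1 − 1 = 1.
(2·2.9533194730 − 3.0461212920)/(2 − 1) = 2.8605176540

2.860518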